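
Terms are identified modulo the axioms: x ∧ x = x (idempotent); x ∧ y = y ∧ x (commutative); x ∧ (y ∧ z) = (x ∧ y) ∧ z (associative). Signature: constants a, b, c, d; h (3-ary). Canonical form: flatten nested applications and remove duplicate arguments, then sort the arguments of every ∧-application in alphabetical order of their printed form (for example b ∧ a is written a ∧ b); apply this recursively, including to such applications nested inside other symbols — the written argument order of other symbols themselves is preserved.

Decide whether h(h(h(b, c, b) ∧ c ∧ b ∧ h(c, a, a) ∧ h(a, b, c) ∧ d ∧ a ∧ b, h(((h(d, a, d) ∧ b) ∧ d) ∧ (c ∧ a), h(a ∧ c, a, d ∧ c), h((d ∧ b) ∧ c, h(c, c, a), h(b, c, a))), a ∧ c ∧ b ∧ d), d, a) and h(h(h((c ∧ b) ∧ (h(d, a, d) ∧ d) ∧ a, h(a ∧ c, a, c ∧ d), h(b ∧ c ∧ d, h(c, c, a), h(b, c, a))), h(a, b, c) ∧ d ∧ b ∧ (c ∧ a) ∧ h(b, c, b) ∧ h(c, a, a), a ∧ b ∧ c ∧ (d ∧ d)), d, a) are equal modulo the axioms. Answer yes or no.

Left:  h(h(h(b, c, b) ∧ c ∧ b ∧ h(c, a, a) ∧ h(a, b, c) ∧ d ∧ a ∧ b, h(((h(d, a, d) ∧ b) ∧ d) ∧ (c ∧ a), h(a ∧ c, a, d ∧ c), h((d ∧ b) ∧ c, h(c, c, a), h(b, c, a))), a ∧ c ∧ b ∧ d), d, a)
  Descend into:  h(b, c, b) ∧ c ∧ b ∧ h(c, a, a) ∧ h(a, b, c) ∧ d ∧ a ∧ b
  Drop duplicates:  drop duplicate b
  Sort:  a ∧ b ∧ c ∧ d ∧ h(a, b, c) ∧ h(b, c, b) ∧ h(c, a, a)
  Reassemble:  h(h(a ∧ b ∧ c ∧ d ∧ h(a, b, c) ∧ h(b, c, b) ∧ h(c, a, a), h(a ∧ b ∧ c ∧ d ∧ h(d, a, d), h(a ∧ c, a, c ∧ d), h(b ∧ c ∧ d, h(c, c, a), h(b, c, a))), a ∧ b ∧ c ∧ d), d, a)
Right:  h(h(h((c ∧ b) ∧ (h(d, a, d) ∧ d) ∧ a, h(a ∧ c, a, c ∧ d), h(b ∧ c ∧ d, h(c, c, a), h(b, c, a))), h(a, b, c) ∧ d ∧ b ∧ (c ∧ a) ∧ h(b, c, b) ∧ h(c, a, a), a ∧ b ∧ c ∧ (d ∧ d)), d, a)
  Descend into:  h(a, b, c) ∧ d ∧ b ∧ (c ∧ a) ∧ h(b, c, b) ∧ h(c, a, a)
  Flatten:  h(a, b, c) ∧ d ∧ b ∧ c ∧ a ∧ h(b, c, b) ∧ h(c, a, a)
  Sort:  a ∧ b ∧ c ∧ d ∧ h(a, b, c) ∧ h(b, c, b) ∧ h(c, a, a)
  Put back:  h(h(h(a ∧ b ∧ c ∧ d ∧ h(d, a, d), h(a ∧ c, a, c ∧ d), h(b ∧ c ∧ d, h(c, c, a), h(b, c, a))), a ∧ b ∧ c ∧ d ∧ h(a, b, c) ∧ h(b, c, b) ∧ h(c, a, a), a ∧ b ∧ c ∧ d), d, a)

Answer: no — h(h(a ∧ b ∧ c ∧ d ∧ h(a, b, c) ∧ h(b, c, b) ∧ h(c, a, a), h(a ∧ b ∧ c ∧ d ∧ h(d, a, d), h(a ∧ c, a, c ∧ d), h(b ∧ c ∧ d, h(c, c, a), h(b, c, a))), a ∧ b ∧ c ∧ d), d, a) vs h(h(h(a ∧ b ∧ c ∧ d ∧ h(d, a, d), h(a ∧ c, a, c ∧ d), h(b ∧ c ∧ d, h(c, c, a), h(b, c, a))), a ∧ b ∧ c ∧ d ∧ h(a, b, c) ∧ h(b, c, b) ∧ h(c, a, a), a ∧ b ∧ c ∧ d), d, a)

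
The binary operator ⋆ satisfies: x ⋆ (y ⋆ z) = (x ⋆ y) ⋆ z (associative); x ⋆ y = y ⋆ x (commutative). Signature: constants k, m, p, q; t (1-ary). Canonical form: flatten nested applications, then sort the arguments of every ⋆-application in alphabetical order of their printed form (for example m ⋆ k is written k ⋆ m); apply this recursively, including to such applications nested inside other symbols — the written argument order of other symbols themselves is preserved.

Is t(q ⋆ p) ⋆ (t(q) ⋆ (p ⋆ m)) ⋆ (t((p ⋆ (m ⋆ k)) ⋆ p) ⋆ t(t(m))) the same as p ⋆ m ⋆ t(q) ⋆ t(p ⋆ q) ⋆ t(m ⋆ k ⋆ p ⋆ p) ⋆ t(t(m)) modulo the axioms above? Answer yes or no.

Left:  t(q ⋆ p) ⋆ (t(q) ⋆ (p ⋆ m)) ⋆ (t((p ⋆ (m ⋆ k)) ⋆ p) ⋆ t(t(m)))
  Un-nest:  t(q ⋆ p) ⋆ t(q) ⋆ p ⋆ m ⋆ t((p ⋆ (m ⋆ k)) ⋆ p) ⋆ t(t(m))
  Inside:  t(q ⋆ p)  →  t(p ⋆ q)
  Inside:  t((p ⋆ (m ⋆ k)) ⋆ p)  →  t(k ⋆ m ⋆ p ⋆ p)
  Order the arguments:  m ⋆ p ⋆ t(k ⋆ m ⋆ p ⋆ p) ⋆ t(p ⋆ q) ⋆ t(q) ⋆ t(t(m))
Right:  p ⋆ m ⋆ t(q) ⋆ t(p ⋆ q) ⋆ t(m ⋆ k ⋆ p ⋆ p) ⋆ t(t(m))
  Inside:  t(m ⋆ k ⋆ p ⋆ p)  →  t(k ⋆ m ⋆ p ⋆ p)
  Sort arguments:  m ⋆ p ⋆ t(k ⋆ m ⋆ p ⋆ p) ⋆ t(p ⋆ q) ⋆ t(q) ⋆ t(t(m))

Answer: yes — both canonical forms are m ⋆ p ⋆ t(k ⋆ m ⋆ p ⋆ p) ⋆ t(p ⋆ q) ⋆ t(q) ⋆ t(t(m))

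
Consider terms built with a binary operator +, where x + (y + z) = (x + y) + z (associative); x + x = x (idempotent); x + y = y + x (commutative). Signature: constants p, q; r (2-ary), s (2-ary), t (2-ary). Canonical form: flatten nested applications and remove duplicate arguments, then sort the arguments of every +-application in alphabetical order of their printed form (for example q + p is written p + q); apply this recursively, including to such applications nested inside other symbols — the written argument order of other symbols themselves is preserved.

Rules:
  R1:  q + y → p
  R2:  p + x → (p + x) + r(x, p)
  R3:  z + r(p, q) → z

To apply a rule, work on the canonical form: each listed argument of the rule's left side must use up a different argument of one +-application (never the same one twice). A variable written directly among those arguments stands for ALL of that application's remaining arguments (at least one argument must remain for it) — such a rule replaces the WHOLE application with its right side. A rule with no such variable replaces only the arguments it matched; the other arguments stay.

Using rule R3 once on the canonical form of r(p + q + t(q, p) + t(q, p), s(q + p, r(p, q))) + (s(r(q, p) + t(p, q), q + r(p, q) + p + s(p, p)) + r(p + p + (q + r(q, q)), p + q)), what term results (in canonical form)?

Answer: r(p + q + r(q, q), p + q) + r(p + q + t(q, p), s(p + q, r(p, q))) + s(r(q, p) + t(p, q), p + q + s(p, p))

Derivation:
Canonical form:  r(p + q + r(q, q), p + q) + r(p + q + t(q, p), s(p + q, r(p, q))) + s(r(q, p) + t(p, q), p + q + r(p, q) + s(p, p))
Apply R3:  consuming r(p, q);  z := p + q + s(p, p)
The variable takes the whole remainder — replace the entire application.
New term:  r(p + q + r(q, q), p + q) + r(p + q + t(q, p), s(p + q, r(p, q))) + s(r(q, p) + t(p, q), p + q + s(p, p))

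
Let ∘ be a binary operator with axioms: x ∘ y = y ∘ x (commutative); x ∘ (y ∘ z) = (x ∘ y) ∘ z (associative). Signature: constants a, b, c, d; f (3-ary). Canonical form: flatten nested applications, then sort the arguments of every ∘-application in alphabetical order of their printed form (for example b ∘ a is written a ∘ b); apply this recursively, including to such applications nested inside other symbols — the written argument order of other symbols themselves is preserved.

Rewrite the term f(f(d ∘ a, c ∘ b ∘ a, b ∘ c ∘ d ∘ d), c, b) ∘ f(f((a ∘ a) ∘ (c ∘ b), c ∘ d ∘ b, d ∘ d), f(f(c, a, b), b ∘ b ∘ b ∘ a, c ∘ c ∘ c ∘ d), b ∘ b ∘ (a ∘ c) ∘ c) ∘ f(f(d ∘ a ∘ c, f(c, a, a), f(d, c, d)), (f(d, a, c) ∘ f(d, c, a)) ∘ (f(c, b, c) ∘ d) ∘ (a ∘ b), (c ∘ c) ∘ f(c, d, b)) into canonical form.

Answer: f(f(a ∘ a ∘ b ∘ c, b ∘ c ∘ d, d ∘ d), f(f(c, a, b), a ∘ b ∘ b ∘ b, c ∘ c ∘ c ∘ d), a ∘ b ∘ b ∘ c ∘ c) ∘ f(f(a ∘ c ∘ d, f(c, a, a), f(d, c, d)), a ∘ b ∘ d ∘ f(c, b, c) ∘ f(d, a, c) ∘ f(d, c, a), c ∘ c ∘ f(c, d, b)) ∘ f(f(a ∘ d, a ∘ b ∘ c, b ∘ c ∘ d ∘ d), c, b)

Derivation:
Simplify inside:  f(f(d ∘ a, c ∘ b ∘ a, b ∘ c ∘ d ∘ d), c, b)  →  f(f(a ∘ d, a ∘ b ∘ c, b ∘ c ∘ d ∘ d), c, b)
Inside:  f(f((a ∘ a) ∘ (c ∘ b), c ∘ d ∘ b, d ∘ d), f(f(c, a, b), b ∘ b ∘ b ∘ a, c ∘ c ∘ c ∘ d), b ∘ b ∘ (a ∘ c) ∘ c)  →  f(f(a ∘ a ∘ b ∘ c, b ∘ c ∘ d, d ∘ d), f(f(c, a, b), a ∘ b ∘ b ∘ b, c ∘ c ∘ c ∘ d), a ∘ b ∘ b ∘ c ∘ c)
Simplify inside:  f(f(d ∘ a ∘ c, f(c, a, a), f(d, c, d)), (f(d, a, c) ∘ f(d, c, a)) ∘ (f(c, b, c) ∘ d) ∘ (a ∘ b), (c ∘ c) ∘ f(c, d, b))  →  f(f(a ∘ c ∘ d, f(c, a, a), f(d, c, d)), a ∘ b ∘ d ∘ f(c, b, c) ∘ f(d, a, c) ∘ f(d, c, a), c ∘ c ∘ f(c, d, b))
Sort:  f(f(a ∘ a ∘ b ∘ c, b ∘ c ∘ d, d ∘ d), f(f(c, a, b), a ∘ b ∘ b ∘ b, c ∘ c ∘ c ∘ d), a ∘ b ∘ b ∘ c ∘ c) ∘ f(f(a ∘ c ∘ d, f(c, a, a), f(d, c, d)), a ∘ b ∘ d ∘ f(c, b, c) ∘ f(d, a, c) ∘ f(d, c, a), c ∘ c ∘ f(c, d, b)) ∘ f(f(a ∘ d, a ∘ b ∘ c, b ∘ c ∘ d ∘ d), c, b)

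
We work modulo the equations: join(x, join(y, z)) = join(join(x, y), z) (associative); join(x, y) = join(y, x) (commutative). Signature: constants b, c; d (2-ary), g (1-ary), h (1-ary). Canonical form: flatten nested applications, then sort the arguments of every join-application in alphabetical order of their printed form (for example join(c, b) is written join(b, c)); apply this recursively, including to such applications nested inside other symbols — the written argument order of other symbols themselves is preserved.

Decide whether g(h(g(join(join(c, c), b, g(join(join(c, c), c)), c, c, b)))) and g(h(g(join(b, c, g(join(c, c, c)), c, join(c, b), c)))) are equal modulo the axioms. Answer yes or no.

Answer: yes — both canonical forms are g(h(g(join(b, b, c, c, c, c, g(join(c, c, c))))))

Derivation:
Left:  g(h(g(join(join(c, c), b, g(join(join(c, c), c)), c, c, b))))
  Descend into:  join(join(c, c), b, g(join(join(c, c), c)), c, c, b)
  Merge nested applications:  join(c, c, b, g(join(join(c, c), c)), c, c, b)
  Simplify inside:  g(join(join(c, c), c))  →  g(join(c, c, c))
  Sort arguments:  join(b, b, c, c, c, c, g(join(c, c, c)))
  Put back:  g(h(g(join(b, b, c, c, c, c, g(join(c, c, c))))))
Right:  g(h(g(join(b, c, g(join(c, c, c)), c, join(c, b), c))))
  Work inside:  join(b, c, g(join(c, c, c)), c, join(c, b), c)
  Merge nested applications:  join(b, c, g(join(c, c, c)), c, c, b, c)
  Sort:  join(b, b, c, c, c, c, g(join(c, c, c)))
  Reassemble:  g(h(g(join(b, b, c, c, c, c, g(join(c, c, c))))))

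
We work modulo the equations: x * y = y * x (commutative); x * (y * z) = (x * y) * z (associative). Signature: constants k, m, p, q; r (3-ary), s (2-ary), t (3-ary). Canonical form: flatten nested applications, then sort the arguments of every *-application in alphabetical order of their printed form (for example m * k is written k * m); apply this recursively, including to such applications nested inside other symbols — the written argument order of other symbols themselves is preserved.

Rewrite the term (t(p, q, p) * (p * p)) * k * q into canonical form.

Un-nest:  t(p, q, p) * p * p * k * q
Sort arguments:  k * p * p * q * t(p, q, p)

Answer: k * p * p * q * t(p, q, p)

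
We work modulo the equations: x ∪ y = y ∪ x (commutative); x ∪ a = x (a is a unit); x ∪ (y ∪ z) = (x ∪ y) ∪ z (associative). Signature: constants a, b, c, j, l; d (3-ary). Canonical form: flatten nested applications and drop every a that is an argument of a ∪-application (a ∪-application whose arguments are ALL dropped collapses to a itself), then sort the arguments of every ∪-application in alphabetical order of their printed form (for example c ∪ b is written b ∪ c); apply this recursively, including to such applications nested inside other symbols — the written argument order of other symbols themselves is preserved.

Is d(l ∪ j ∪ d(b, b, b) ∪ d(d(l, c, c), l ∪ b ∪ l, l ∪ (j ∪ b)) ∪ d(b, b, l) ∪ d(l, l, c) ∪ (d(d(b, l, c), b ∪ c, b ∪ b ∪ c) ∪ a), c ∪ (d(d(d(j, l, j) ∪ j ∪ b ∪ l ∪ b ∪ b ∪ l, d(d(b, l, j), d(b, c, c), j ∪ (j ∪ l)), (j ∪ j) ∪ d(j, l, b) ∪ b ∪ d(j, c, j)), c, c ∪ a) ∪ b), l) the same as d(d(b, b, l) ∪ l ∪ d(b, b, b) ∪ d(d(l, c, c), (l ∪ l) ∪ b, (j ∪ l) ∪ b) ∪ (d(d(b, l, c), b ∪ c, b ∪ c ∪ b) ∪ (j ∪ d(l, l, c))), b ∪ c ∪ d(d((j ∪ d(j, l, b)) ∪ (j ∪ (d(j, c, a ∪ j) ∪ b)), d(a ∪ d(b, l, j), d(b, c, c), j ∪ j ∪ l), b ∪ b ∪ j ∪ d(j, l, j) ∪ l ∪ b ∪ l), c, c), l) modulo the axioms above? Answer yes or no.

Answer: no — d(d(b, b, b) ∪ d(b, b, l) ∪ d(d(b, l, c), b ∪ c, b ∪ b ∪ c) ∪ d(d(l, c, c), b ∪ l ∪ l, b ∪ j ∪ l) ∪ d(l, l, c) ∪ j ∪ l, b ∪ c ∪ d(d(b ∪ b ∪ b ∪ d(j, l, j) ∪ j ∪ l ∪ l, d(d(b, l, j), d(b, c, c), j ∪ j ∪ l), b ∪ d(j, c, j) ∪ d(j, l, b) ∪ j ∪ j), c, c), l) vs d(d(b, b, b) ∪ d(b, b, l) ∪ d(d(b, l, c), b ∪ c, b ∪ b ∪ c) ∪ d(d(l, c, c), b ∪ l ∪ l, b ∪ j ∪ l) ∪ d(l, l, c) ∪ j ∪ l, b ∪ c ∪ d(d(b ∪ d(j, c, j) ∪ d(j, l, b) ∪ j ∪ j, d(d(b, l, j), d(b, c, c), j ∪ j ∪ l), b ∪ b ∪ b ∪ d(j, l, j) ∪ j ∪ l ∪ l), c, c), l)

Derivation:
Left:  d(l ∪ j ∪ d(b, b, b) ∪ d(d(l, c, c), l ∪ b ∪ l, l ∪ (j ∪ b)) ∪ d(b, b, l) ∪ d(l, l, c) ∪ (d(d(b, l, c), b ∪ c, b ∪ b ∪ c) ∪ a), c ∪ (d(d(d(j, l, j) ∪ j ∪ b ∪ l ∪ b ∪ b ∪ l, d(d(b, l, j), d(b, c, c), j ∪ (j ∪ l)), (j ∪ j) ∪ d(j, l, b) ∪ b ∪ d(j, c, j)), c, c ∪ a) ∪ b), l)
  Descend into:  c ∪ (d(d(d(j, l, j) ∪ j ∪ b ∪ l ∪ b ∪ b ∪ l, d(d(b, l, j), d(b, c, c), j ∪ (j ∪ l)), (j ∪ j) ∪ d(j, l, b) ∪ b ∪ d(j, c, j)), c, c ∪ a) ∪ b)
  Un-nest:  c ∪ d(d(d(j, l, j) ∪ j ∪ b ∪ l ∪ b ∪ b ∪ l, d(d(b, l, j), d(b, c, c), j ∪ (j ∪ l)), (j ∪ j) ∪ d(j, l, b) ∪ b ∪ d(j, c, j)), c, c ∪ a) ∪ b
  Inside:  d(d(d(j, l, j) ∪ j ∪ b ∪ l ∪ b ∪ b ∪ l, d(d(b, l, j), d(b, c, c), j ∪ (j ∪ l)), (j ∪ j) ∪ d(j, l, b) ∪ b ∪ d(j, c, j)), c, c ∪ a)  →  d(d(b ∪ b ∪ b ∪ d(j, l, j) ∪ j ∪ l ∪ l, d(d(b, l, j), d(b, c, c), j ∪ j ∪ l), b ∪ d(j, c, j) ∪ d(j, l, b) ∪ j ∪ j), c, c)
  Order the arguments:  b ∪ c ∪ d(d(b ∪ b ∪ b ∪ d(j, l, j) ∪ j ∪ l ∪ l, d(d(b, l, j), d(b, c, c), j ∪ j ∪ l), b ∪ d(j, c, j) ∪ d(j, l, b) ∪ j ∪ j), c, c)
  Rebuild:  d(d(b, b, b) ∪ d(b, b, l) ∪ d(d(b, l, c), b ∪ c, b ∪ b ∪ c) ∪ d(d(l, c, c), b ∪ l ∪ l, b ∪ j ∪ l) ∪ d(l, l, c) ∪ j ∪ l, b ∪ c ∪ d(d(b ∪ b ∪ b ∪ d(j, l, j) ∪ j ∪ l ∪ l, d(d(b, l, j), d(b, c, c), j ∪ j ∪ l), b ∪ d(j, c, j) ∪ d(j, l, b) ∪ j ∪ j), c, c), l)
Right:  d(d(b, b, l) ∪ l ∪ d(b, b, b) ∪ d(d(l, c, c), (l ∪ l) ∪ b, (j ∪ l) ∪ b) ∪ (d(d(b, l, c), b ∪ c, b ∪ c ∪ b) ∪ (j ∪ d(l, l, c))), b ∪ c ∪ d(d((j ∪ d(j, l, b)) ∪ (j ∪ (d(j, c, a ∪ j) ∪ b)), d(a ∪ d(b, l, j), d(b, c, c), j ∪ j ∪ l), b ∪ b ∪ j ∪ d(j, l, j) ∪ l ∪ b ∪ l), c, c), l)
  Work inside:  b ∪ c ∪ d(d((j ∪ d(j, l, b)) ∪ (j ∪ (d(j, c, a ∪ j) ∪ b)), d(a ∪ d(b, l, j), d(b, c, c), j ∪ j ∪ l), b ∪ b ∪ j ∪ d(j, l, j) ∪ l ∪ b ∪ l), c, c)
  Inside:  d(d((j ∪ d(j, l, b)) ∪ (j ∪ (d(j, c, a ∪ j) ∪ b)), d(a ∪ d(b, l, j), d(b, c, c), j ∪ j ∪ l), b ∪ b ∪ j ∪ d(j, l, j) ∪ l ∪ b ∪ l), c, c)  →  d(d(b ∪ d(j, c, j) ∪ d(j, l, b) ∪ j ∪ j, d(d(b, l, j), d(b, c, c), j ∪ j ∪ l), b ∪ b ∪ b ∪ d(j, l, j) ∪ j ∪ l ∪ l), c, c)
  Order the arguments:  b ∪ c ∪ d(d(b ∪ d(j, c, j) ∪ d(j, l, b) ∪ j ∪ j, d(d(b, l, j), d(b, c, c), j ∪ j ∪ l), b ∪ b ∪ b ∪ d(j, l, j) ∪ j ∪ l ∪ l), c, c)
  Rebuild:  d(d(b, b, b) ∪ d(b, b, l) ∪ d(d(b, l, c), b ∪ c, b ∪ b ∪ c) ∪ d(d(l, c, c), b ∪ l ∪ l, b ∪ j ∪ l) ∪ d(l, l, c) ∪ j ∪ l, b ∪ c ∪ d(d(b ∪ d(j, c, j) ∪ d(j, l, b) ∪ j ∪ j, d(d(b, l, j), d(b, c, c), j ∪ j ∪ l), b ∪ b ∪ b ∪ d(j, l, j) ∪ j ∪ l ∪ l), c, c), l)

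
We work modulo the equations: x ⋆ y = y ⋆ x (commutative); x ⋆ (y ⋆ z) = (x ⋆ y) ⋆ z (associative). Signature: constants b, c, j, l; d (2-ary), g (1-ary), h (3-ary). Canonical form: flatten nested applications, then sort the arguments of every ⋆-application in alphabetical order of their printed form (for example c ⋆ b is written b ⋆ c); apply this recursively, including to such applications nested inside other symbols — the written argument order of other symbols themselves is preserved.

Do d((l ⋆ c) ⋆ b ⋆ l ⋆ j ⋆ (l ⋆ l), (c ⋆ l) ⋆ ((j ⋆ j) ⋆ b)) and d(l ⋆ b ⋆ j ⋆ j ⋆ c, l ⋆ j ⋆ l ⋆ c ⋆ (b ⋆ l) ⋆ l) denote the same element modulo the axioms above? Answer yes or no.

Answer: no — d(b ⋆ c ⋆ j ⋆ l ⋆ l ⋆ l ⋆ l, b ⋆ c ⋆ j ⋆ j ⋆ l) vs d(b ⋆ c ⋆ j ⋆ j ⋆ l, b ⋆ c ⋆ j ⋆ l ⋆ l ⋆ l ⋆ l)

Derivation:
Left:  d((l ⋆ c) ⋆ b ⋆ l ⋆ j ⋆ (l ⋆ l), (c ⋆ l) ⋆ ((j ⋆ j) ⋆ b))
  Focus inside:  (l ⋆ c) ⋆ b ⋆ l ⋆ j ⋆ (l ⋆ l)
  Flatten:  l ⋆ c ⋆ b ⋆ l ⋆ j ⋆ l ⋆ l
  Sort arguments:  b ⋆ c ⋆ j ⋆ l ⋆ l ⋆ l ⋆ l
  Put back:  d(b ⋆ c ⋆ j ⋆ l ⋆ l ⋆ l ⋆ l, b ⋆ c ⋆ j ⋆ j ⋆ l)
Right:  d(l ⋆ b ⋆ j ⋆ j ⋆ c, l ⋆ j ⋆ l ⋆ c ⋆ (b ⋆ l) ⋆ l)
  Work inside:  l ⋆ j ⋆ l ⋆ c ⋆ (b ⋆ l) ⋆ l
  Merge nested applications:  l ⋆ j ⋆ l ⋆ c ⋆ b ⋆ l ⋆ l
  Sort arguments:  b ⋆ c ⋆ j ⋆ l ⋆ l ⋆ l ⋆ l
  Put back:  d(b ⋆ c ⋆ j ⋆ j ⋆ l, b ⋆ c ⋆ j ⋆ l ⋆ l ⋆ l ⋆ l)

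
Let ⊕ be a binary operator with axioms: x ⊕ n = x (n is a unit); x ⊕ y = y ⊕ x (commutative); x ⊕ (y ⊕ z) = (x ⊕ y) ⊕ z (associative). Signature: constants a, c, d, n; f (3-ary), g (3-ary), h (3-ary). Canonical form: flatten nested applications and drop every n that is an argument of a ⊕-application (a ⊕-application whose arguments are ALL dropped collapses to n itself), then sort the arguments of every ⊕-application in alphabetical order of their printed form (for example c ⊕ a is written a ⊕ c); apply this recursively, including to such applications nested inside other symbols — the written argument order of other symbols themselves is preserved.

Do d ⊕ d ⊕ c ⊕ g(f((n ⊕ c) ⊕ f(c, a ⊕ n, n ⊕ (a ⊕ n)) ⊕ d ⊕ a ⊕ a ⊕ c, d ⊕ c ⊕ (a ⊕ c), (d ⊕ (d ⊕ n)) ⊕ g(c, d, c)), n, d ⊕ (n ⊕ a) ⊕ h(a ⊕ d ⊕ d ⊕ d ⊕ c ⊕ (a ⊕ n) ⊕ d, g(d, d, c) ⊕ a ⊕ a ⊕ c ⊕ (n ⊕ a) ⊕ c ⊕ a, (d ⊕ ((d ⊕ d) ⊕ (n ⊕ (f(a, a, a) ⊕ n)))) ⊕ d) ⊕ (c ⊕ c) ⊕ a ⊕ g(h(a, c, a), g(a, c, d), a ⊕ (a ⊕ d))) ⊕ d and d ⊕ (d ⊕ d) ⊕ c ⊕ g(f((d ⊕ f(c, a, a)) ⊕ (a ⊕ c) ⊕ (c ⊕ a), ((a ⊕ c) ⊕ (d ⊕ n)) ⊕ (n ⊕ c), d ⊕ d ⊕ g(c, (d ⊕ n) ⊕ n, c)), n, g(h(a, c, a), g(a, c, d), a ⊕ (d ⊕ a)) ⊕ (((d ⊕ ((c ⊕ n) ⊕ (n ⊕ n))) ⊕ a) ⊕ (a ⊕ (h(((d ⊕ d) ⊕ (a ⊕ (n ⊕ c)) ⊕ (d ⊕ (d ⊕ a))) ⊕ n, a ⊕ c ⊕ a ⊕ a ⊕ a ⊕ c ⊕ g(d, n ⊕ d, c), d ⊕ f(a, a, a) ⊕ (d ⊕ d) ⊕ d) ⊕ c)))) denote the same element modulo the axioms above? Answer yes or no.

Left:  d ⊕ d ⊕ c ⊕ g(f((n ⊕ c) ⊕ f(c, a ⊕ n, n ⊕ (a ⊕ n)) ⊕ d ⊕ a ⊕ a ⊕ c, d ⊕ c ⊕ (a ⊕ c), (d ⊕ (d ⊕ n)) ⊕ g(c, d, c)), n, d ⊕ (n ⊕ a) ⊕ h(a ⊕ d ⊕ d ⊕ d ⊕ c ⊕ (a ⊕ n) ⊕ d, g(d, d, c) ⊕ a ⊕ a ⊕ c ⊕ (n ⊕ a) ⊕ c ⊕ a, (d ⊕ ((d ⊕ d) ⊕ (n ⊕ (f(a, a, a) ⊕ n)))) ⊕ d) ⊕ (c ⊕ c) ⊕ a ⊕ g(h(a, c, a), g(a, c, d), a ⊕ (a ⊕ d))) ⊕ d
  Simplify inside:  g(f((n ⊕ c) ⊕ f(c, a ⊕ n, n ⊕ (a ⊕ n)) ⊕ d ⊕ a ⊕ a ⊕ c, d ⊕ c ⊕ (a ⊕ c), (d ⊕ (d ⊕ n)) ⊕ g(c, d, c)), n, d ⊕ (n ⊕ a) ⊕ h(a ⊕ d ⊕ d ⊕ d ⊕ c ⊕ (a ⊕ n) ⊕ d, g(d, d, c) ⊕ a ⊕ a ⊕ c ⊕ (n ⊕ a) ⊕ c ⊕ a, (d ⊕ ((d ⊕ d) ⊕ (n ⊕ (f(a, a, a) ⊕ n)))) ⊕ d) ⊕ (c ⊕ c) ⊕ a ⊕ g(h(a, c, a), g(a, c, d), a ⊕ (a ⊕ d)))  →  g(f(a ⊕ a ⊕ c ⊕ c ⊕ d ⊕ f(c, a, a), a ⊕ c ⊕ c ⊕ d, d ⊕ d ⊕ g(c, d, c)), n, a ⊕ a ⊕ c ⊕ c ⊕ d ⊕ g(h(a, c, a), g(a, c, d), a ⊕ a ⊕ d) ⊕ h(a ⊕ a ⊕ c ⊕ d ⊕ d ⊕ d ⊕ d, a ⊕ a ⊕ a ⊕ a ⊕ c ⊕ c ⊕ g(d, d, c), d ⊕ d ⊕ d ⊕ d ⊕ f(a, a, a)))
  Sort arguments:  c ⊕ d ⊕ d ⊕ d ⊕ g(f(a ⊕ a ⊕ c ⊕ c ⊕ d ⊕ f(c, a, a), a ⊕ c ⊕ c ⊕ d, d ⊕ d ⊕ g(c, d, c)), n, a ⊕ a ⊕ c ⊕ c ⊕ d ⊕ g(h(a, c, a), g(a, c, d), a ⊕ a ⊕ d) ⊕ h(a ⊕ a ⊕ c ⊕ d ⊕ d ⊕ d ⊕ d, a ⊕ a ⊕ a ⊕ a ⊕ c ⊕ c ⊕ g(d, d, c), d ⊕ d ⊕ d ⊕ d ⊕ f(a, a, a)))
Right:  d ⊕ (d ⊕ d) ⊕ c ⊕ g(f((d ⊕ f(c, a, a)) ⊕ (a ⊕ c) ⊕ (c ⊕ a), ((a ⊕ c) ⊕ (d ⊕ n)) ⊕ (n ⊕ c), d ⊕ d ⊕ g(c, (d ⊕ n) ⊕ n, c)), n, g(h(a, c, a), g(a, c, d), a ⊕ (d ⊕ a)) ⊕ (((d ⊕ ((c ⊕ n) ⊕ (n ⊕ n))) ⊕ a) ⊕ (a ⊕ (h(((d ⊕ d) ⊕ (a ⊕ (n ⊕ c)) ⊕ (d ⊕ (d ⊕ a))) ⊕ n, a ⊕ c ⊕ a ⊕ a ⊕ a ⊕ c ⊕ g(d, n ⊕ d, c), d ⊕ f(a, a, a) ⊕ (d ⊕ d) ⊕ d) ⊕ c))))
  Merge nested applications:  d ⊕ d ⊕ d ⊕ c ⊕ g(f((d ⊕ f(c, a, a)) ⊕ (a ⊕ c) ⊕ (c ⊕ a), ((a ⊕ c) ⊕ (d ⊕ n)) ⊕ (n ⊕ c), d ⊕ d ⊕ g(c, (d ⊕ n) ⊕ n, c)), n, g(h(a, c, a), g(a, c, d), a ⊕ (d ⊕ a)) ⊕ (((d ⊕ ((c ⊕ n) ⊕ (n ⊕ n))) ⊕ a) ⊕ (a ⊕ (h(((d ⊕ d) ⊕ (a ⊕ (n ⊕ c)) ⊕ (d ⊕ (d ⊕ a))) ⊕ n, a ⊕ c ⊕ a ⊕ a ⊕ a ⊕ c ⊕ g(d, n ⊕ d, c), d ⊕ f(a, a, a) ⊕ (d ⊕ d) ⊕ d) ⊕ c))))
  Canonicalize subterm:  g(f((d ⊕ f(c, a, a)) ⊕ (a ⊕ c) ⊕ (c ⊕ a), ((a ⊕ c) ⊕ (d ⊕ n)) ⊕ (n ⊕ c), d ⊕ d ⊕ g(c, (d ⊕ n) ⊕ n, c)), n, g(h(a, c, a), g(a, c, d), a ⊕ (d ⊕ a)) ⊕ (((d ⊕ ((c ⊕ n) ⊕ (n ⊕ n))) ⊕ a) ⊕ (a ⊕ (h(((d ⊕ d) ⊕ (a ⊕ (n ⊕ c)) ⊕ (d ⊕ (d ⊕ a))) ⊕ n, a ⊕ c ⊕ a ⊕ a ⊕ a ⊕ c ⊕ g(d, n ⊕ d, c), d ⊕ f(a, a, a) ⊕ (d ⊕ d) ⊕ d) ⊕ c))))  →  g(f(a ⊕ a ⊕ c ⊕ c ⊕ d ⊕ f(c, a, a), a ⊕ c ⊕ c ⊕ d, d ⊕ d ⊕ g(c, d, c)), n, a ⊕ a ⊕ c ⊕ c ⊕ d ⊕ g(h(a, c, a), g(a, c, d), a ⊕ a ⊕ d) ⊕ h(a ⊕ a ⊕ c ⊕ d ⊕ d ⊕ d ⊕ d, a ⊕ a ⊕ a ⊕ a ⊕ c ⊕ c ⊕ g(d, d, c), d ⊕ d ⊕ d ⊕ d ⊕ f(a, a, a)))
  Sort arguments:  c ⊕ d ⊕ d ⊕ d ⊕ g(f(a ⊕ a ⊕ c ⊕ c ⊕ d ⊕ f(c, a, a), a ⊕ c ⊕ c ⊕ d, d ⊕ d ⊕ g(c, d, c)), n, a ⊕ a ⊕ c ⊕ c ⊕ d ⊕ g(h(a, c, a), g(a, c, d), a ⊕ a ⊕ d) ⊕ h(a ⊕ a ⊕ c ⊕ d ⊕ d ⊕ d ⊕ d, a ⊕ a ⊕ a ⊕ a ⊕ c ⊕ c ⊕ g(d, d, c), d ⊕ d ⊕ d ⊕ d ⊕ f(a, a, a)))

Answer: yes — both canonical forms are c ⊕ d ⊕ d ⊕ d ⊕ g(f(a ⊕ a ⊕ c ⊕ c ⊕ d ⊕ f(c, a, a), a ⊕ c ⊕ c ⊕ d, d ⊕ d ⊕ g(c, d, c)), n, a ⊕ a ⊕ c ⊕ c ⊕ d ⊕ g(h(a, c, a), g(a, c, d), a ⊕ a ⊕ d) ⊕ h(a ⊕ a ⊕ c ⊕ d ⊕ d ⊕ d ⊕ d, a ⊕ a ⊕ a ⊕ a ⊕ c ⊕ c ⊕ g(d, d, c), d ⊕ d ⊕ d ⊕ d ⊕ f(a, a, a)))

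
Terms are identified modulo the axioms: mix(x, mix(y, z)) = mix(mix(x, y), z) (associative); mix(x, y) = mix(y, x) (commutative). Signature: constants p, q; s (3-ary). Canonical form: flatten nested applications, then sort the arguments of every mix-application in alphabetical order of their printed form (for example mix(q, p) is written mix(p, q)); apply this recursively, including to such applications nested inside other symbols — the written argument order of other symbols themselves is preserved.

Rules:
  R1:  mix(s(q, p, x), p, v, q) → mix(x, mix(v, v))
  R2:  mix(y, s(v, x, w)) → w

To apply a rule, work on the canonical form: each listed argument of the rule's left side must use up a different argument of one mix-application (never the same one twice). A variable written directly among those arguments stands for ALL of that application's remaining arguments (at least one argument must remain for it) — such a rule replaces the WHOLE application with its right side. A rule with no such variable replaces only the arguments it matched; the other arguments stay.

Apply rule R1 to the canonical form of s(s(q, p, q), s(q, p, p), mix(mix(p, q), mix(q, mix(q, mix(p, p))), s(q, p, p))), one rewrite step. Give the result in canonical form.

Canonical form:  s(s(q, p, q), s(q, p, p), mix(p, p, p, q, q, q, s(q, p, p)))
Match R1:  consume p, q, s(q, p, p);  v := mix(p, p, q, q), x := p
Every leftover argument binds to the variable; the entire application is replaced.
Giving:  s(s(q, p, q), s(q, p, p), mix(p, p, p, p, p, q, q, q, q))

Answer: s(s(q, p, q), s(q, p, p), mix(p, p, p, p, p, q, q, q, q))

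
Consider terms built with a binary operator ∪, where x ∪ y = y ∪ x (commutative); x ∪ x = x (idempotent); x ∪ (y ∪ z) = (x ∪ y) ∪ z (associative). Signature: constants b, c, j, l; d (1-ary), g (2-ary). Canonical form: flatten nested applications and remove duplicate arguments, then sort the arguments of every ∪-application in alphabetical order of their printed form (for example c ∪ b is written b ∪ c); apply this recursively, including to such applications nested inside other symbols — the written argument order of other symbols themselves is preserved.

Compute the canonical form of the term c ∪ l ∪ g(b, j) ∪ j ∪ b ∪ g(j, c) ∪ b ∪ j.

Answer: b ∪ c ∪ g(b, j) ∪ g(j, c) ∪ j ∪ l

Derivation:
Drop duplicates:  drop duplicate b, j
Sort arguments:  b ∪ c ∪ g(b, j) ∪ g(j, c) ∪ j ∪ l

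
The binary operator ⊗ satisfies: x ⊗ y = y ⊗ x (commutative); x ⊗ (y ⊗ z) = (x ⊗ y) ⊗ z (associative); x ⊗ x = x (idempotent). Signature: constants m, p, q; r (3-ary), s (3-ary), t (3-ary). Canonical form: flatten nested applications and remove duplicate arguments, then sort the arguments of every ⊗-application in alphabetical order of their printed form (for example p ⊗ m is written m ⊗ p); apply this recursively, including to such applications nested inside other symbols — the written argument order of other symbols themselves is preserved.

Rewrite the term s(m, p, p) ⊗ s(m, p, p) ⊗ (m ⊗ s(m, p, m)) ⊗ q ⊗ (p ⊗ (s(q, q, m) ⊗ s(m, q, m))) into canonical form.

Answer: m ⊗ p ⊗ q ⊗ s(m, p, m) ⊗ s(m, p, p) ⊗ s(m, q, m) ⊗ s(q, q, m)

Derivation:
Merge nested applications:  s(m, p, p) ⊗ s(m, p, p) ⊗ m ⊗ s(m, p, m) ⊗ q ⊗ p ⊗ s(q, q, m) ⊗ s(m, q, m)
Idempotence:  drop duplicate s(m, p, p)
Sort arguments:  m ⊗ p ⊗ q ⊗ s(m, p, m) ⊗ s(m, p, p) ⊗ s(m, q, m) ⊗ s(q, q, m)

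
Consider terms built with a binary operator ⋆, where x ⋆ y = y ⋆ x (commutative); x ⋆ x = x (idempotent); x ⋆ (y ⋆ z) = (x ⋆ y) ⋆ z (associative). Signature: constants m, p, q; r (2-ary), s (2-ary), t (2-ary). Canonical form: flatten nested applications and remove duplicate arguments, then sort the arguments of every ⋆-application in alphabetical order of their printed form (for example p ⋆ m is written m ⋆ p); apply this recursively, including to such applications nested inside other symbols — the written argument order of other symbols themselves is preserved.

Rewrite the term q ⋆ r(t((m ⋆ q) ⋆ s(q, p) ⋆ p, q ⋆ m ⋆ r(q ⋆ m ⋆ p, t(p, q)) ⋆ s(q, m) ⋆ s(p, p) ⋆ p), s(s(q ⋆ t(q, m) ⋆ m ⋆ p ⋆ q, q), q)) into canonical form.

Answer: q ⋆ r(t(m ⋆ p ⋆ q ⋆ s(q, p), m ⋆ p ⋆ q ⋆ r(m ⋆ p ⋆ q, t(p, q)) ⋆ s(p, p) ⋆ s(q, m)), s(s(m ⋆ p ⋆ q ⋆ t(q, m), q), q))

Derivation:
Inside:  r(t((m ⋆ q) ⋆ s(q, p) ⋆ p, q ⋆ m ⋆ r(q ⋆ m ⋆ p, t(p, q)) ⋆ s(q, m) ⋆ s(p, p) ⋆ p), s(s(q ⋆ t(q, m) ⋆ m ⋆ p ⋆ q, q), q))  →  r(t(m ⋆ p ⋆ q ⋆ s(q, p), m ⋆ p ⋆ q ⋆ r(m ⋆ p ⋆ q, t(p, q)) ⋆ s(p, p) ⋆ s(q, m)), s(s(m ⋆ p ⋆ q ⋆ t(q, m), q), q))
Order the arguments:  q ⋆ r(t(m ⋆ p ⋆ q ⋆ s(q, p), m ⋆ p ⋆ q ⋆ r(m ⋆ p ⋆ q, t(p, q)) ⋆ s(p, p) ⋆ s(q, m)), s(s(m ⋆ p ⋆ q ⋆ t(q, m), q), q))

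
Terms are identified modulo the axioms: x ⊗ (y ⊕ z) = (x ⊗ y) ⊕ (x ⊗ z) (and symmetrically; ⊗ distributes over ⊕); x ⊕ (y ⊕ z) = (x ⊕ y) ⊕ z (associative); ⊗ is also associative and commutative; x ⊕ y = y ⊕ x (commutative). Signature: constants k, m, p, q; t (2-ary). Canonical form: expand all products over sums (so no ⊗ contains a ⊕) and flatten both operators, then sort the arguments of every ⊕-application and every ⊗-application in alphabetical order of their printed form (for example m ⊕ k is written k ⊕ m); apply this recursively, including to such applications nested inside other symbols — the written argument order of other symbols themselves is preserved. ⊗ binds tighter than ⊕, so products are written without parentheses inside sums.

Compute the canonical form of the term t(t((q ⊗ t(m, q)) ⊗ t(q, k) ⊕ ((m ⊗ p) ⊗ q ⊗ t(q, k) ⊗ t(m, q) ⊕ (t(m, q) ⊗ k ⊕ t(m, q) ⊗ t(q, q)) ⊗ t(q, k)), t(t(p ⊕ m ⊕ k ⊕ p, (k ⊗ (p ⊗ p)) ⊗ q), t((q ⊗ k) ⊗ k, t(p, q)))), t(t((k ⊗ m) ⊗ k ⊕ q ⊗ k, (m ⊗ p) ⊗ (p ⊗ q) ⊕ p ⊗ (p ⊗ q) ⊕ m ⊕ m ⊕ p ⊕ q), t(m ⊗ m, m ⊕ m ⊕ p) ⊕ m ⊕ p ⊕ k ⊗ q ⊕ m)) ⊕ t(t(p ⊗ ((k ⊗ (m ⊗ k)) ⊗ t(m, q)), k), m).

Answer: t(t(k ⊗ k ⊗ m ⊗ p ⊗ t(m, q), k), m) ⊕ t(t(k ⊗ t(m, q) ⊗ t(q, k) ⊕ m ⊗ p ⊗ q ⊗ t(m, q) ⊗ t(q, k) ⊕ q ⊗ t(m, q) ⊗ t(q, k) ⊕ t(m, q) ⊗ t(q, k) ⊗ t(q, q), t(t(k ⊕ m ⊕ p ⊕ p, k ⊗ p ⊗ p ⊗ q), t(k ⊗ k ⊗ q, t(p, q)))), t(t(k ⊗ k ⊗ m ⊕ k ⊗ q, m ⊕ m ⊕ m ⊗ p ⊗ p ⊗ q ⊕ p ⊕ p ⊗ p ⊗ q ⊕ q), k ⊗ q ⊕ m ⊕ m ⊕ p ⊕ t(m ⊗ m, m ⊕ m ⊕ p)))

Derivation:
Expand products over sums:  t(t(k ⊗ t(m, q) ⊗ t(q, k) ⊕ m ⊗ p ⊗ q ⊗ t(m, q) ⊗ t(q, k) ⊕ q ⊗ t(m, q) ⊗ t(q, k) ⊕ t(m, q) ⊗ t(q, k) ⊗ t(q, q), t(t(k ⊕ m ⊕ p ⊕ p, k ⊗ p ⊗ p ⊗ q), t(k ⊗ k ⊗ q, t(p, q)))), t(t(k ⊗ k ⊗ m ⊕ k ⊗ q, m ⊕ m ⊕ m ⊗ p ⊗ p ⊗ q ⊕ p ⊕ p ⊗ p ⊗ q ⊕ q), k ⊗ q ⊕ m ⊕ m ⊕ p ⊕ t(m ⊗ m, m ⊕ m ⊕ p))) ⊕ t(t(k ⊗ k ⊗ m ⊗ p ⊗ t(m, q), k), m)
Order the arguments:  t(t(k ⊗ k ⊗ m ⊗ p ⊗ t(m, q), k), m) ⊕ t(t(k ⊗ t(m, q) ⊗ t(q, k) ⊕ m ⊗ p ⊗ q ⊗ t(m, q) ⊗ t(q, k) ⊕ q ⊗ t(m, q) ⊗ t(q, k) ⊕ t(m, q) ⊗ t(q, k) ⊗ t(q, q), t(t(k ⊕ m ⊕ p ⊕ p, k ⊗ p ⊗ p ⊗ q), t(k ⊗ k ⊗ q, t(p, q)))), t(t(k ⊗ k ⊗ m ⊕ k ⊗ q, m ⊕ m ⊕ m ⊗ p ⊗ p ⊗ q ⊕ p ⊕ p ⊗ p ⊗ q ⊕ q), k ⊗ q ⊕ m ⊕ m ⊕ p ⊕ t(m ⊗ m, m ⊕ m ⊕ p)))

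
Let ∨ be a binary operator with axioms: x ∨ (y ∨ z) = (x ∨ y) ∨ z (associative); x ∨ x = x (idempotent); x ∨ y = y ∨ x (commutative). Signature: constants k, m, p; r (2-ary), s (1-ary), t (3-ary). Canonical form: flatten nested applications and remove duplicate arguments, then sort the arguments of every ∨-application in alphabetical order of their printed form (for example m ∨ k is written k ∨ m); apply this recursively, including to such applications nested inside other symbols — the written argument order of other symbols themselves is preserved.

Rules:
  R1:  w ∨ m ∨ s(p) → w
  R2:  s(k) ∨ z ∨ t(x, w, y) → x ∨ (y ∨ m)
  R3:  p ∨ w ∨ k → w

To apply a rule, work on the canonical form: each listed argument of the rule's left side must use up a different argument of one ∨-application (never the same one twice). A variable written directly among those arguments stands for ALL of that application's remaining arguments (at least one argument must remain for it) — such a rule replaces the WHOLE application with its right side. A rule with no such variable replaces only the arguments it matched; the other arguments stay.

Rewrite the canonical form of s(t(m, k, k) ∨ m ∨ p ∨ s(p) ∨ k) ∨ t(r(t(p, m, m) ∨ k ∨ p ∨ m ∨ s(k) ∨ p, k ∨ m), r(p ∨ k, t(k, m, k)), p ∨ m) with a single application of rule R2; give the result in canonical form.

Answer: s(k ∨ m ∨ p ∨ s(p) ∨ t(m, k, k)) ∨ t(r(m ∨ p, k ∨ m), r(k ∨ p, t(k, m, k)), m ∨ p)

Derivation:
Canonical form:  s(k ∨ m ∨ p ∨ s(p) ∨ t(m, k, k)) ∨ t(r(k ∨ m ∨ p ∨ s(k) ∨ t(p, m, m), k ∨ m), r(k ∨ p, t(k, m, k)), m ∨ p)
R2 matches:  uses s(k), t(p, m, m);  w := m, x := p, y := m, z := k ∨ m ∨ p
The extension variable absorbs all remaining arguments, so the whole application is rewritten.
Result:  s(k ∨ m ∨ p ∨ s(p) ∨ t(m, k, k)) ∨ t(r(m ∨ p, k ∨ m), r(k ∨ p, t(k, m, k)), m ∨ p)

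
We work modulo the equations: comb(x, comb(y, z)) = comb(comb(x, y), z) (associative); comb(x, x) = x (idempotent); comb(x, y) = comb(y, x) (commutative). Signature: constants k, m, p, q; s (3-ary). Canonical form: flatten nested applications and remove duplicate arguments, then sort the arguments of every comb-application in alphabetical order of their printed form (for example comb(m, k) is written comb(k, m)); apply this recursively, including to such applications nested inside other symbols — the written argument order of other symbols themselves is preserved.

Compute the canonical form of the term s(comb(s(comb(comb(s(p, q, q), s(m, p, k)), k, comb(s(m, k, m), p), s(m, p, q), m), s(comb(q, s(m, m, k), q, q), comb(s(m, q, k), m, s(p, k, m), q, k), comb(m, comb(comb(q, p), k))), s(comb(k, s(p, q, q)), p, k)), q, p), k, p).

Focus inside:  comb(s(comb(comb(s(p, q, q), s(m, p, k)), k, comb(s(m, k, m), p), s(m, p, q), m), s(comb(q, s(m, m, k), q, q), comb(s(m, q, k), m, s(p, k, m), q, k), comb(m, comb(comb(q, p), k))), s(comb(k, s(p, q, q)), p, k)), q, p)
Inside:  s(comb(comb(s(p, q, q), s(m, p, k)), k, comb(s(m, k, m), p), s(m, p, q), m), s(comb(q, s(m, m, k), q, q), comb(s(m, q, k), m, s(p, k, m), q, k), comb(m, comb(comb(q, p), k))), s(comb(k, s(p, q, q)), p, k))  →  s(comb(k, m, p, s(m, k, m), s(m, p, k), s(m, p, q), s(p, q, q)), s(comb(q, s(m, m, k)), comb(k, m, q, s(m, q, k), s(p, k, m)), comb(k, m, p, q)), s(comb(k, s(p, q, q)), p, k))
Sort:  comb(p, q, s(comb(k, m, p, s(m, k, m), s(m, p, k), s(m, p, q), s(p, q, q)), s(comb(q, s(m, m, k)), comb(k, m, q, s(m, q, k), s(p, k, m)), comb(k, m, p, q)), s(comb(k, s(p, q, q)), p, k)))
Reassemble:  s(comb(p, q, s(comb(k, m, p, s(m, k, m), s(m, p, k), s(m, p, q), s(p, q, q)), s(comb(q, s(m, m, k)), comb(k, m, q, s(m, q, k), s(p, k, m)), comb(k, m, p, q)), s(comb(k, s(p, q, q)), p, k))), k, p)

Answer: s(comb(p, q, s(comb(k, m, p, s(m, k, m), s(m, p, k), s(m, p, q), s(p, q, q)), s(comb(q, s(m, m, k)), comb(k, m, q, s(m, q, k), s(p, k, m)), comb(k, m, p, q)), s(comb(k, s(p, q, q)), p, k))), k, p)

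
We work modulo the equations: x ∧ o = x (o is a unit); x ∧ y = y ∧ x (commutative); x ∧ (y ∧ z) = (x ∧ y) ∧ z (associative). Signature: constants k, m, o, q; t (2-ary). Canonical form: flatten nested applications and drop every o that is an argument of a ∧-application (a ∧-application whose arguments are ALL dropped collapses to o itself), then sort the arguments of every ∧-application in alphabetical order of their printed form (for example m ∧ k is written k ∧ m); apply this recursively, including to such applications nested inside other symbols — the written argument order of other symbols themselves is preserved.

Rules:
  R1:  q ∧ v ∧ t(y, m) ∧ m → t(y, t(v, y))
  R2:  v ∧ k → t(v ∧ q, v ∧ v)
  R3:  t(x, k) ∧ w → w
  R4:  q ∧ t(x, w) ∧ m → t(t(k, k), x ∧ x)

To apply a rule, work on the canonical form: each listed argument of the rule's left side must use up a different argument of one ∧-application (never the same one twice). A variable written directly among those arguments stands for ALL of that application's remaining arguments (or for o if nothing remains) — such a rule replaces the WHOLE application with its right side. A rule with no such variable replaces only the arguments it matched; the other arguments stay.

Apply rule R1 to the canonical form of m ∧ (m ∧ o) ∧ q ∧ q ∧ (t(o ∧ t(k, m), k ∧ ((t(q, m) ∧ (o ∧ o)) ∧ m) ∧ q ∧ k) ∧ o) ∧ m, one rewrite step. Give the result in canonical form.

Answer: m ∧ m ∧ m ∧ q ∧ q ∧ t(t(k, m), t(q, t(k ∧ k, q)))

Derivation:
Canonical form:  m ∧ m ∧ m ∧ q ∧ q ∧ t(t(k, m), k ∧ k ∧ m ∧ q ∧ t(q, m))
Match R1:  consume m, q, t(q, m);  v := k ∧ k, y := q
Every leftover argument binds to the variable; the entire application is replaced.
New term:  m ∧ m ∧ m ∧ q ∧ q ∧ t(t(k, m), t(q, t(k ∧ k, q)))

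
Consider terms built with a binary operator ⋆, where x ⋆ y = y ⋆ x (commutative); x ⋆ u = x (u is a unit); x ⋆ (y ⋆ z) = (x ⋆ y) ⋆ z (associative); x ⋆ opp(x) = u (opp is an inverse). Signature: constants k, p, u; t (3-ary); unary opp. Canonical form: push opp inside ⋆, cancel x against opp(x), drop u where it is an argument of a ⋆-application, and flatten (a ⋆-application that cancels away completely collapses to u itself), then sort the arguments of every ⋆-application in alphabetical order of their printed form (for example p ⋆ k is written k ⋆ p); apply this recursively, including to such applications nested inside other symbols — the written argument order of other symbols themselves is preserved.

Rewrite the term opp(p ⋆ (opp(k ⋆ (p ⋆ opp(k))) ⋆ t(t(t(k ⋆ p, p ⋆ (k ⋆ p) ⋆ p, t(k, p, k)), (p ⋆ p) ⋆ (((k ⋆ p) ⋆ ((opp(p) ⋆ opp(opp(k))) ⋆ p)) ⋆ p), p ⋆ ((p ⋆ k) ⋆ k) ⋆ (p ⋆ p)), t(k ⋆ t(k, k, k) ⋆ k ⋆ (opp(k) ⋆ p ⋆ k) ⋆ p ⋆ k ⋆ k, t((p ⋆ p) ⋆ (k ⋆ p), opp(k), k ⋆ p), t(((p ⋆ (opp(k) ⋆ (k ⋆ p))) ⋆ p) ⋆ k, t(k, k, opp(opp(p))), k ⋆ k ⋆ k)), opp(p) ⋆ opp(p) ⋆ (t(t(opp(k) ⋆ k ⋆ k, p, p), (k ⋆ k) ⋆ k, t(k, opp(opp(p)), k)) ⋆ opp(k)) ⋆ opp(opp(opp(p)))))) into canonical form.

Push opp inside:  distribute opp over ⋆ and collapse double opp
Cancel:  p cancels; k cancels
Collect:  opp(t(t(t(k ⋆ p, k ⋆ p ⋆ p ⋆ p, t(k, p, k)), k ⋆ k ⋆ p ⋆ p ⋆ p ⋆ p, k ⋆ k ⋆ p ⋆ p ⋆ p ⋆ p), t(k ⋆ k ⋆ k ⋆ k ⋆ p ⋆ p ⋆ t(k, k, k), t(k ⋆ p ⋆ p ⋆ p, opp(k), k ⋆ p), t(k ⋆ p ⋆ p ⋆ p, t(k, k, p), k ⋆ k ⋆ k)), opp(k) ⋆ opp(p) ⋆ opp(p) ⋆ opp(p) ⋆ t(t(k, p, p), k ⋆ k ⋆ k, t(k, p, k))))

Answer: opp(t(t(t(k ⋆ p, k ⋆ p ⋆ p ⋆ p, t(k, p, k)), k ⋆ k ⋆ p ⋆ p ⋆ p ⋆ p, k ⋆ k ⋆ p ⋆ p ⋆ p ⋆ p), t(k ⋆ k ⋆ k ⋆ k ⋆ p ⋆ p ⋆ t(k, k, k), t(k ⋆ p ⋆ p ⋆ p, opp(k), k ⋆ p), t(k ⋆ p ⋆ p ⋆ p, t(k, k, p), k ⋆ k ⋆ k)), opp(k) ⋆ opp(p) ⋆ opp(p) ⋆ opp(p) ⋆ t(t(k, p, p), k ⋆ k ⋆ k, t(k, p, k))))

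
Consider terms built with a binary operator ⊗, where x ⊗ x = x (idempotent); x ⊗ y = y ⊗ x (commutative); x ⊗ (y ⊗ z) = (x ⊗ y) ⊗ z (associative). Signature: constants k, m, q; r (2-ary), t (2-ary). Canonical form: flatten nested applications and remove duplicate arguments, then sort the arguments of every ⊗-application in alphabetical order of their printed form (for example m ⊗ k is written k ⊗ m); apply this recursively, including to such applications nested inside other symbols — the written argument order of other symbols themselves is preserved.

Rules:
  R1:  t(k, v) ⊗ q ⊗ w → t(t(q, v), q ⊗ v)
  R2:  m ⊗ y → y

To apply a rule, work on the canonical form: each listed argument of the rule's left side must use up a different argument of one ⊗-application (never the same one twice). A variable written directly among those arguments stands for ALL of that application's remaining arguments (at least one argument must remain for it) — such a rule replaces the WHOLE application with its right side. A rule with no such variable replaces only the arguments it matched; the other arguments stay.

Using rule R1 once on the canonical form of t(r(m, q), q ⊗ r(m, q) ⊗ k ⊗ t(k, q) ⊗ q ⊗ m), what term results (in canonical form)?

Answer: t(r(m, q), t(t(q, q), q))

Derivation:
Canonical form:  t(r(m, q), k ⊗ m ⊗ q ⊗ r(m, q) ⊗ t(k, q))
R1 matches:  uses q, t(k, q);  v := q, w := k ⊗ m ⊗ r(m, q)
The extension variable absorbs all remaining arguments, so the whole application is rewritten.
Result:  t(r(m, q), t(t(q, q), q))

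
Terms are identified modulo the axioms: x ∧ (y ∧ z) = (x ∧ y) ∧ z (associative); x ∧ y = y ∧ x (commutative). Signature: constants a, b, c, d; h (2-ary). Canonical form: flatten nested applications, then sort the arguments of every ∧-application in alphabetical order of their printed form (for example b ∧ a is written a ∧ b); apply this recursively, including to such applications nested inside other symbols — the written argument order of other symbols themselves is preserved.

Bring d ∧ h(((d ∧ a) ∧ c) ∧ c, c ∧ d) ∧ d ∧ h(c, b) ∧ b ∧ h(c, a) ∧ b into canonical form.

Answer: b ∧ b ∧ d ∧ d ∧ h(a ∧ c ∧ c ∧ d, c ∧ d) ∧ h(c, a) ∧ h(c, b)

Derivation:
Simplify inside:  h(((d ∧ a) ∧ c) ∧ c, c ∧ d)  →  h(a ∧ c ∧ c ∧ d, c ∧ d)
Sort arguments:  b ∧ b ∧ d ∧ d ∧ h(a ∧ c ∧ c ∧ d, c ∧ d) ∧ h(c, a) ∧ h(c, b)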